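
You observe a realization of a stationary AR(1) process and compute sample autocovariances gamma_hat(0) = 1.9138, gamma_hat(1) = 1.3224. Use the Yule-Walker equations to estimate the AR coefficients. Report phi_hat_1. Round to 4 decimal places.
\hat\phi_{1} = 0.6910

The Yule-Walker equations for an AR(p) process read, in matrix form,
  Gamma_p phi = r_p,   with   (Gamma_p)_{ij} = gamma(|i - j|),
                       (r_p)_i = gamma(i),   i,j = 1..p.
Substitute the sample gammas (Toeplitz matrix and right-hand side of size 1):
  Gamma_p = [[1.9138]]
  r_p     = [1.3224]
With p = 1 this is the single equation gamma(0) phi_1 = gamma(1):
  phi_hat_1 = gamma(1) / gamma(0) = 1.3224 / 1.9138 = 0.6910.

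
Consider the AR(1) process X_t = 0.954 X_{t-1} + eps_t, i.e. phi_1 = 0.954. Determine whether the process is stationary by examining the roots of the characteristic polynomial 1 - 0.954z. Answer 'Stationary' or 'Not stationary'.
\text{Stationary}

The AR(p) characteristic polynomial is P(z) = 1 - 0.954z.
Stationarity requires all roots to lie outside the unit circle, i.e. |z| > 1 for every root.
This is linear in z: 1 + (-0.954) z = 0  =>  z = -1/(-0.954) = 1.048218,  |z| = 1.048218.
Moduli of all roots: 1.0482.
All moduli strictly greater than 1? Yes.
Verdict: Stationary.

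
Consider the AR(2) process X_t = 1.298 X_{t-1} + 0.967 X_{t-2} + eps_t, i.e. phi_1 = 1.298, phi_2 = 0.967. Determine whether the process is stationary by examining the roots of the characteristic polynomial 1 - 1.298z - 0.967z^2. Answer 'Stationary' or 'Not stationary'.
\text{Not stationary}

The AR(p) characteristic polynomial is P(z) = 1 - 1.298z - 0.967z^2.
Stationarity requires all roots to lie outside the unit circle, i.e. |z| > 1 for every root.
Set 1 + (-1.298) z + (-0.967) z^2 = 0, i.e. a z^2 + b z + c = 0 with a = -0.967, b = -1.298, c = 1.
Discriminant D = b^2 - 4ac = (-1.298)^2 - 4*(-0.967)*1 = 1.684804 - (-3.868) = 5.552804.
D >= 0, so the roots are real: z = (-b +/- sqrt(D)) / (2a) = (1.298 +/- 2.356439) / (-1.934).
  z_1 = (1.298 + 2.356439) / (-1.934) = -1.8896,   |z_1| = 1.8896.
  z_2 = (1.298 - 2.356439) / (-1.934) = 0.5473,   |z_2| = 0.5473.
Moduli of all roots: 1.8896, 0.5473.
All moduli strictly greater than 1? No.
Verdict: Not stationary.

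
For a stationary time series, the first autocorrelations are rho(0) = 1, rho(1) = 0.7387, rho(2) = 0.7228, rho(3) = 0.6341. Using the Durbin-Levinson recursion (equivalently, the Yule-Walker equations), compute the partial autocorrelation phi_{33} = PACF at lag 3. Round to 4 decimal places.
\phi_{33} = 0.0528

The PACF at lag k is phi_{kk}, the last component of the solution
to the Yule-Walker system G_k phi = r_k where
  (G_k)_{ij} = rho(|i - j|), (r_k)_i = rho(i), i,j = 1..k.
Equivalently, Durbin-Levinson gives phi_{kk} iteratively:
  phi_{11} = rho(1)
  phi_{kk} = [rho(k) - sum_{j=1..k-1} phi_{k-1,j} rho(k-j)]
            / [1 - sum_{j=1..k-1} phi_{k-1,j} rho(j)],
  phi_{k,j} = phi_{k-1,j} - phi_{kk} phi_{k-1,k-j},  j = 1..k-1.
Step k = 1:
  phi_11 = rho(1) = 0.7387.
Step k = 2:
  phi_22 = [rho(2) - phi_11 rho(1)] / [1 - phi_11 rho(1)] = [0.7228 - (0.7387)(0.7387)] / [1 - (0.7387)(0.7387)]
         = 0.17712231 / 0.45432231 = 0.38986.
  Update: phi_21 = phi_11 - phi_22 phi_11 = 0.7387 - (0.38986)(0.7387) = 0.45071.
Step k = 3:
  phi_33 = [rho(3) - phi_21 rho(2) - phi_22 rho(1)] / [1 - phi_21 rho(1) - phi_22 rho(2)]
    numerator   = 0.6341 - (0.45071)(0.7228) - (0.38986)(0.7387) = 0.02033683
    denominator = 1 - (0.45071)(0.7387) - (0.38986)(0.7228) = 0.38526932
  phi_33 = 0.02033683 / 0.38526932 = 0.0528.
Therefore phi_{33} = 0.0528.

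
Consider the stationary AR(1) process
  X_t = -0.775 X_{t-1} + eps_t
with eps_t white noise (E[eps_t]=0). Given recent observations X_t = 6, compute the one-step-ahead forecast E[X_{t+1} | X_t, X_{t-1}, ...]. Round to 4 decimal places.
E[X_{t+1} \mid \mathcal F_t] = -4.6500

For an AR(p) model X_t = c + sum_i phi_i X_{t-i} + eps_t, the
one-step-ahead conditional mean is
  E[X_{t+1} | X_t, ...] = c + sum_i phi_i X_{t+1-i}.
Substitute known values:
  E[X_{t+1} | ...] = (-0.775) * (6)
                   = -4.6500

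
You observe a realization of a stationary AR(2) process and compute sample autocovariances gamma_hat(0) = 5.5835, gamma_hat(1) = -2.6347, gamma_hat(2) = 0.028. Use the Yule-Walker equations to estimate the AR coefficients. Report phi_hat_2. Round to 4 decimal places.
\hat\phi_{2} = -0.2800

The Yule-Walker equations for an AR(p) process read, in matrix form,
  Gamma_p phi = r_p,   with   (Gamma_p)_{ij} = gamma(|i - j|),
                       (r_p)_i = gamma(i),   i,j = 1..p.
Substitute the sample gammas (Toeplitz matrix and right-hand side of size 2):
  Gamma_p = [[5.5835, -2.6347], [-2.6347, 5.5835]]
  r_p     = [-2.6347, 0.028]
Written out:
  5.5835 phi_1 - 2.6347 phi_2 = -2.6347
  -2.6347 phi_1 + 5.5835 phi_2 = 0.028
Solve by Cramer's rule:
  det = gamma(0)^2 - gamma(1)^2 = (5.5835)^2 - (-2.6347)^2 = 31.17547225 - 6.94164409 = 24.23382816
  phi_hat_1 = [gamma(1) gamma(0) - gamma(1) gamma(2)] / det = [(-2.6347)(5.5835) - (-2.6347)(0.028)] / 24.23382816 = -14.63707585 / 24.23382816 = -0.604
  phi_hat_2 = [gamma(0) gamma(2) - gamma(1)^2] / det = [(5.5835)(0.028) - (-2.6347)^2] / 24.23382816 = -6.78530609 / 24.23382816 = -0.28
So phi_hat = [-0.6040, -0.2800].
Therefore phi_hat_2 = -0.2800.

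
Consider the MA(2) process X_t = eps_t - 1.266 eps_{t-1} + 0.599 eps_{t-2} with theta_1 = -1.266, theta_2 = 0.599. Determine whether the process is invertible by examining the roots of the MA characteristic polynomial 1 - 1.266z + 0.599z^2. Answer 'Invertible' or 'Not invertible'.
\text{Invertible}

The MA(q) characteristic polynomial is P(z) = 1 - 1.266z + 0.599z^2.
Invertibility requires all roots to lie outside the unit circle, i.e. |z| > 1 for every root.
Set 1 + (-1.266) z + (0.599) z^2 = 0, i.e. a z^2 + b z + c = 0 with a = 0.599, b = -1.266, c = 1.
Discriminant D = b^2 - 4ac = (-1.266)^2 - 4*(0.599)*1 = 1.602756 - (2.396) = -0.793244.
D < 0, so the roots are the complex-conjugate pair z = (-b +/- i sqrt(-D)) / (2a) = 1.0568 +/- 0.7434i.
For a conjugate pair |z|^2 = z * conj(z) = (product of roots) = c/a = 1/(0.599) = 1.669449, so |z| = sqrt(1.669449) = 1.2921 for both roots.
Moduli of all roots: 1.2921, 1.2921.
All moduli strictly greater than 1? Yes.
Verdict: Invertible.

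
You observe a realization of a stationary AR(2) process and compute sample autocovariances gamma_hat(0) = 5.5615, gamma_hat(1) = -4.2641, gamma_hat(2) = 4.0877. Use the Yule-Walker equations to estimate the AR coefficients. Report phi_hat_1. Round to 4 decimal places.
\hat\phi_{1} = -0.4930

The Yule-Walker equations for an AR(p) process read, in matrix form,
  Gamma_p phi = r_p,   with   (Gamma_p)_{ij} = gamma(|i - j|),
                       (r_p)_i = gamma(i),   i,j = 1..p.
Substitute the sample gammas (Toeplitz matrix and right-hand side of size 2):
  Gamma_p = [[5.5615, -4.2641], [-4.2641, 5.5615]]
  r_p     = [-4.2641, 4.0877]
Written out:
  5.5615 phi_1 - 4.2641 phi_2 = -4.2641
  -4.2641 phi_1 + 5.5615 phi_2 = 4.0877
Solve by Cramer's rule:
  det = gamma(0)^2 - gamma(1)^2 = (5.5615)^2 - (-4.2641)^2 = 30.93028225 - 18.18254881 = 12.74773344
  phi_hat_1 = [gamma(1) gamma(0) - gamma(1) gamma(2)] / det = [(-4.2641)(5.5615) - (-4.2641)(4.0877)] / 12.74773344 = -6.28443058 / 12.74773344 = -0.493
  phi_hat_2 = [gamma(0) gamma(2) - gamma(1)^2] / det = [(5.5615)(4.0877) - (-4.2641)^2] / 12.74773344 = 4.55119474 / 12.74773344 = 0.357
So phi_hat = [-0.4930, 0.3570].
Therefore phi_hat_1 = -0.4930.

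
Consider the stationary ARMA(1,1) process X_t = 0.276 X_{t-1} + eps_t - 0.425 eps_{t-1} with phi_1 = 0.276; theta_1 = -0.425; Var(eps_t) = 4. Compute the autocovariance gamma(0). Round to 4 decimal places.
\gamma(0) = 4.0961

Multiply the model equation by X_{t-k} and take expectations. With theta_0 = psi_0 = 1 and psi_j the MA(infinity) weights, this gives
  gamma(k) - sum_i phi_i gamma(k-i) = c_k,
  c_k = sigma^2 * sum_{j=k..q} theta_j psi_{j-k}   (c_k = 0 for k > q),
using gamma(-m) = gamma(m).
psi-weights needed (psi_j = theta_j + sum_i phi_i psi_{j-i}):
  psi_1 = theta_1 + phi_1 = -0.425 + (0.276) = -0.149
Right-hand sides:
  c_0 = sigma^2 (1 + theta_1 psi_1) = 4 * (1 + (-0.425)(-0.149)) = 4 * 1.063325 = 4.2533
  c_1 = sigma^2 theta_1 = 4 * (-0.425) = -1.7
  c_2 = 0
Equations for k = 0 and k = 1 (AR order 1):
  gamma(0) = phi_1 gamma(1) + c_0
  gamma(1) = phi_1 gamma(0) + c_1
Substituting the second into the first: gamma(0) (1 - phi_1^2) = c_0 + phi_1 c_1, so
  gamma(0) = (c_0 + phi_1 c_1) / (1 - phi_1^2) = (4.2533 + (0.276)(-1.7)) / (1 - (0.276)^2) = 3.7841 / 0.923824 = 4.096127.
Therefore gamma(0) = 4.0961 (to 4 decimal places).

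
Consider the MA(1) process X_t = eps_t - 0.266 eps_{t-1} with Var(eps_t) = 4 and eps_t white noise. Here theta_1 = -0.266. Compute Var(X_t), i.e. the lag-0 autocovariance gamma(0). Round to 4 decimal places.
\gamma(0) = 4.2830

For an MA(q) process X_t = eps_t + sum_i theta_i eps_{t-i} with
Var(eps_t) = sigma^2, the variance is
  gamma(0) = sigma^2 * (1 + sum_i theta_i^2).
  sum_i theta_i^2 = (-0.266)^2 = 0.070756.
  gamma(0) = 4 * (1 + 0.070756) = 4 * 1.070756 = 4.283024, which rounds to 4.2830.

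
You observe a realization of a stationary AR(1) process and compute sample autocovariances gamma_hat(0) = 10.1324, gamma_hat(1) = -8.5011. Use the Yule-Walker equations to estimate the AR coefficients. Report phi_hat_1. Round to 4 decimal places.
\hat\phi_{1} = -0.8390

The Yule-Walker equations for an AR(p) process read, in matrix form,
  Gamma_p phi = r_p,   with   (Gamma_p)_{ij} = gamma(|i - j|),
                       (r_p)_i = gamma(i),   i,j = 1..p.
Substitute the sample gammas (Toeplitz matrix and right-hand side of size 1):
  Gamma_p = [[10.1324]]
  r_p     = [-8.5011]
With p = 1 this is the single equation gamma(0) phi_1 = gamma(1):
  phi_hat_1 = gamma(1) / gamma(0) = -8.5011 / 10.1324 = -0.8390.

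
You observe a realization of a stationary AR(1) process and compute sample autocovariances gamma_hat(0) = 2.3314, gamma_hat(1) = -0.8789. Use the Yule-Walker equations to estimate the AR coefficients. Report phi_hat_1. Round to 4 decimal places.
\hat\phi_{1} = -0.3770

The Yule-Walker equations for an AR(p) process read, in matrix form,
  Gamma_p phi = r_p,   with   (Gamma_p)_{ij} = gamma(|i - j|),
                       (r_p)_i = gamma(i),   i,j = 1..p.
Substitute the sample gammas (Toeplitz matrix and right-hand side of size 1):
  Gamma_p = [[2.3314]]
  r_p     = [-0.8789]
With p = 1 this is the single equation gamma(0) phi_1 = gamma(1):
  phi_hat_1 = gamma(1) / gamma(0) = -0.8789 / 2.3314 = -0.3770.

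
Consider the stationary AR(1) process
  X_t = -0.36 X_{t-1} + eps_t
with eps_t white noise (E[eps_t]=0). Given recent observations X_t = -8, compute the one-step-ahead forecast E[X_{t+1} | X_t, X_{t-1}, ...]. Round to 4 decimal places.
E[X_{t+1} \mid \mathcal F_t] = 2.8800

For an AR(p) model X_t = c + sum_i phi_i X_{t-i} + eps_t, the
one-step-ahead conditional mean is
  E[X_{t+1} | X_t, ...] = c + sum_i phi_i X_{t+1-i}.
Substitute known values:
  E[X_{t+1} | ...] = (-0.36) * (-8)
                   = 2.8800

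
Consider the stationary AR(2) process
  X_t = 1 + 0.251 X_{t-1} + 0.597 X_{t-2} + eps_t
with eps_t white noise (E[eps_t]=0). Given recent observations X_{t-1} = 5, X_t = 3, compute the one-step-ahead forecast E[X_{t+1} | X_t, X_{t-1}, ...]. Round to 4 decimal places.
E[X_{t+1} \mid \mathcal F_t] = 4.7380

For an AR(p) model X_t = c + sum_i phi_i X_{t-i} + eps_t, the
one-step-ahead conditional mean is
  E[X_{t+1} | X_t, ...] = c + sum_i phi_i X_{t+1-i}.
Substitute known values:
  E[X_{t+1} | ...] = 1 + (0.251) * (3) + (0.597) * (5)
                   = 4.7380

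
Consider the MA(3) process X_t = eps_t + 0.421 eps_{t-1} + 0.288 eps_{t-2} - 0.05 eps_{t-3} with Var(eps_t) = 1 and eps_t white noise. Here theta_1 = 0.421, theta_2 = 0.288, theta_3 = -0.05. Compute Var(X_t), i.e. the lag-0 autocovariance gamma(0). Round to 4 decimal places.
\gamma(0) = 1.2627

For an MA(q) process X_t = eps_t + sum_i theta_i eps_{t-i} with
Var(eps_t) = sigma^2, the variance is
  gamma(0) = sigma^2 * (1 + sum_i theta_i^2).
  sum_i theta_i^2 = (0.421)^2 + (0.288)^2 + (-0.05)^2 = 0.177241 + 0.082944 + 0.0025 = 0.262685.
  gamma(0) = 1 * (1 + 0.262685) = 1 * 1.262685 = 1.262685, which rounds to 1.2627.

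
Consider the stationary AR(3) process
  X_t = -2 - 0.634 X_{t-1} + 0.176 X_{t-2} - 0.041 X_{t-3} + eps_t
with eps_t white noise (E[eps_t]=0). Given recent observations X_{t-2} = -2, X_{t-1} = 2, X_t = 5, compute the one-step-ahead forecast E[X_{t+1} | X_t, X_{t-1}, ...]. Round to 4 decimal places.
E[X_{t+1} \mid \mathcal F_t] = -4.7360

For an AR(p) model X_t = c + sum_i phi_i X_{t-i} + eps_t, the
one-step-ahead conditional mean is
  E[X_{t+1} | X_t, ...] = c + sum_i phi_i X_{t+1-i}.
Substitute known values:
  E[X_{t+1} | ...] = -2 + (-0.634) * (5) + (0.176) * (2) + (-0.041) * (-2)
                   = -4.7360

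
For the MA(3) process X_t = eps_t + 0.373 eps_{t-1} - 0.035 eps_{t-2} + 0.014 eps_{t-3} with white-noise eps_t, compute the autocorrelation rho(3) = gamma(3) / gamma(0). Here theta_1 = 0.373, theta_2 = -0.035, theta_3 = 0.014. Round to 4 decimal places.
\rho(3) = 0.0123

For an MA(q) process with theta_0 = 1, the autocovariance is
  gamma(k) = sigma^2 * sum_{i=0..q-k} theta_i * theta_{i+k},
and rho(k) = gamma(k) / gamma(0). Sigma^2 cancels.
  numerator   = (1)*(0.014) = 0.014.
  denominator = (1)^2 + (0.373)^2 + (-0.035)^2 + (0.014)^2 = 1.14055.
  rho(3) = 0.014 / 1.14055 = 0.0123.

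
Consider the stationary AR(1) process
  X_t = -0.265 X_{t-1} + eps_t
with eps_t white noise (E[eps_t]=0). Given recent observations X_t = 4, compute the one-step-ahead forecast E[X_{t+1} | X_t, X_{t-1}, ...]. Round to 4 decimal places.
E[X_{t+1} \mid \mathcal F_t] = -1.0600

For an AR(p) model X_t = c + sum_i phi_i X_{t-i} + eps_t, the
one-step-ahead conditional mean is
  E[X_{t+1} | X_t, ...] = c + sum_i phi_i X_{t+1-i}.
Substitute known values:
  E[X_{t+1} | ...] = (-0.265) * (4)
                   = -1.0600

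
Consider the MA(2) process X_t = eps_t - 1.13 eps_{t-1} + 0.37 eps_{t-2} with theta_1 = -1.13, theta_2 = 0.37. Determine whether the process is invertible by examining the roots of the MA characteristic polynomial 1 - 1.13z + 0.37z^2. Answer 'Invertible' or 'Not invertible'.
\text{Invertible}

The MA(q) characteristic polynomial is P(z) = 1 - 1.13z + 0.37z^2.
Invertibility requires all roots to lie outside the unit circle, i.e. |z| > 1 for every root.
Set 1 + (-1.13) z + (0.37) z^2 = 0, i.e. a z^2 + b z + c = 0 with a = 0.37, b = -1.13, c = 1.
Discriminant D = b^2 - 4ac = (-1.13)^2 - 4*(0.37)*1 = 1.2769 - (1.48) = -0.2031.
D < 0, so the roots are the complex-conjugate pair z = (-b +/- i sqrt(-D)) / (2a) = 1.527 +/- 0.609i.
For a conjugate pair |z|^2 = z * conj(z) = (product of roots) = c/a = 1/(0.37) = 2.702703, so |z| = sqrt(2.702703) = 1.644 for both roots.
Moduli of all roots: 1.6440, 1.6440.
All moduli strictly greater than 1? Yes.
Verdict: Invertible.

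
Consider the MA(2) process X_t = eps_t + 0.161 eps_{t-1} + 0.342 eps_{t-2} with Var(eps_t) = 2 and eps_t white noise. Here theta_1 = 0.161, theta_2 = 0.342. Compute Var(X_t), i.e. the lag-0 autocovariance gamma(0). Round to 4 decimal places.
\gamma(0) = 2.2858

For an MA(q) process X_t = eps_t + sum_i theta_i eps_{t-i} with
Var(eps_t) = sigma^2, the variance is
  gamma(0) = sigma^2 * (1 + sum_i theta_i^2).
  sum_i theta_i^2 = (0.161)^2 + (0.342)^2 = 0.025921 + 0.116964 = 0.142885.
  gamma(0) = 2 * (1 + 0.142885) = 2 * 1.142885 = 2.28577, which rounds to 2.2858.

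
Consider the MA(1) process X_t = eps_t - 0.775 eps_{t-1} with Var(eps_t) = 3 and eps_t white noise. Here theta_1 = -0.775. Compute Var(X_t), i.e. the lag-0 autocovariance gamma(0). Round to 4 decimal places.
\gamma(0) = 4.8019

For an MA(q) process X_t = eps_t + sum_i theta_i eps_{t-i} with
Var(eps_t) = sigma^2, the variance is
  gamma(0) = sigma^2 * (1 + sum_i theta_i^2).
  sum_i theta_i^2 = (-0.775)^2 = 0.600625.
  gamma(0) = 3 * (1 + 0.600625) = 3 * 1.600625 = 4.801875, which rounds to 4.8019.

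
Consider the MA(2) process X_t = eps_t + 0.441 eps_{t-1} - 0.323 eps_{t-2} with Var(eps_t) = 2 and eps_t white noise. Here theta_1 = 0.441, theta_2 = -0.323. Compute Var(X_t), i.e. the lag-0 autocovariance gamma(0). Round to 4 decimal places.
\gamma(0) = 2.5976

For an MA(q) process X_t = eps_t + sum_i theta_i eps_{t-i} with
Var(eps_t) = sigma^2, the variance is
  gamma(0) = sigma^2 * (1 + sum_i theta_i^2).
  sum_i theta_i^2 = (0.441)^2 + (-0.323)^2 = 0.194481 + 0.104329 = 0.29881.
  gamma(0) = 2 * (1 + 0.29881) = 2 * 1.29881 = 2.59762, which rounds to 2.5976.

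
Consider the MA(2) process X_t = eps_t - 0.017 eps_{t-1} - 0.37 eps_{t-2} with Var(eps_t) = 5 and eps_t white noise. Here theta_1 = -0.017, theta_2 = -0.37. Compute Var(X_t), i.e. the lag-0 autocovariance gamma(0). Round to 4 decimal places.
\gamma(0) = 5.6859

For an MA(q) process X_t = eps_t + sum_i theta_i eps_{t-i} with
Var(eps_t) = sigma^2, the variance is
  gamma(0) = sigma^2 * (1 + sum_i theta_i^2).
  sum_i theta_i^2 = (-0.017)^2 + (-0.37)^2 = 0.000289 + 0.1369 = 0.137189.
  gamma(0) = 5 * (1 + 0.137189) = 5 * 1.137189 = 5.685945, which rounds to 5.6859.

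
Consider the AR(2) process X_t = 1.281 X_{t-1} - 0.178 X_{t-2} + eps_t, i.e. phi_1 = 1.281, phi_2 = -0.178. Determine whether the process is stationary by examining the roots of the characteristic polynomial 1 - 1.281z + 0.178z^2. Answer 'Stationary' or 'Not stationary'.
\text{Not stationary}

The AR(p) characteristic polynomial is P(z) = 1 - 1.281z + 0.178z^2.
Stationarity requires all roots to lie outside the unit circle, i.e. |z| > 1 for every root.
Set 1 + (-1.281) z + (0.178) z^2 = 0, i.e. a z^2 + b z + c = 0 with a = 0.178, b = -1.281, c = 1.
Discriminant D = b^2 - 4ac = (-1.281)^2 - 4*(0.178)*1 = 1.640961 - (0.712) = 0.928961.
D >= 0, so the roots are real: z = (-b +/- sqrt(D)) / (2a) = (1.281 +/- 0.963826) / (0.356).
  z_1 = (1.281 + 0.963826) / (0.356) = 6.3057,   |z_1| = 6.3057.
  z_2 = (1.281 - 0.963826) / (0.356) = 0.8909,   |z_2| = 0.8909.
Moduli of all roots: 6.3057, 0.8909.
All moduli strictly greater than 1? No.
Verdict: Not stationary.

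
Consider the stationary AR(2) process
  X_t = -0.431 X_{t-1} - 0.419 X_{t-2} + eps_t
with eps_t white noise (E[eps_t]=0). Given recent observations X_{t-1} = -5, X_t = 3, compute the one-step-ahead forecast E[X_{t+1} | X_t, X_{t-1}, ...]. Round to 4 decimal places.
E[X_{t+1} \mid \mathcal F_t] = 0.8020

For an AR(p) model X_t = c + sum_i phi_i X_{t-i} + eps_t, the
one-step-ahead conditional mean is
  E[X_{t+1} | X_t, ...] = c + sum_i phi_i X_{t+1-i}.
Substitute known values:
  E[X_{t+1} | ...] = (-0.431) * (3) + (-0.419) * (-5)
                   = 0.8020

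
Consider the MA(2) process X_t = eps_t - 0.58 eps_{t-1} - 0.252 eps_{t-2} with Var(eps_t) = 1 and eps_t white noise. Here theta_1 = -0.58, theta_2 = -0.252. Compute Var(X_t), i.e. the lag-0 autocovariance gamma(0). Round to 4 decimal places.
\gamma(0) = 1.3999

For an MA(q) process X_t = eps_t + sum_i theta_i eps_{t-i} with
Var(eps_t) = sigma^2, the variance is
  gamma(0) = sigma^2 * (1 + sum_i theta_i^2).
  sum_i theta_i^2 = (-0.58)^2 + (-0.252)^2 = 0.3364 + 0.063504 = 0.399904.
  gamma(0) = 1 * (1 + 0.399904) = 1 * 1.399904 = 1.399904, which rounds to 1.3999.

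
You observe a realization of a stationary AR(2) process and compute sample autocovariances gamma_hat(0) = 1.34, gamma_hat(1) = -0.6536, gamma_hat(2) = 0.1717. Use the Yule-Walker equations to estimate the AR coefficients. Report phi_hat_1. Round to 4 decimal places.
\hat\phi_{1} = -0.5580

The Yule-Walker equations for an AR(p) process read, in matrix form,
  Gamma_p phi = r_p,   with   (Gamma_p)_{ij} = gamma(|i - j|),
                       (r_p)_i = gamma(i),   i,j = 1..p.
Substitute the sample gammas (Toeplitz matrix and right-hand side of size 2):
  Gamma_p = [[1.34, -0.6536], [-0.6536, 1.34]]
  r_p     = [-0.6536, 0.1717]
Written out:
  1.34 phi_1 - 0.6536 phi_2 = -0.6536
  -0.6536 phi_1 + 1.34 phi_2 = 0.1717
Solve by Cramer's rule:
  det = gamma(0)^2 - gamma(1)^2 = (1.34)^2 - (-0.6536)^2 = 1.7956 - 0.42719296 = 1.36840704
  phi_hat_1 = [gamma(1) gamma(0) - gamma(1) gamma(2)] / det = [(-0.6536)(1.34) - (-0.6536)(0.1717)] / 1.36840704 = -0.76360088 / 1.36840704 = -0.558
  phi_hat_2 = [gamma(0) gamma(2) - gamma(1)^2] / det = [(1.34)(0.1717) - (-0.6536)^2] / 1.36840704 = -0.19711496 / 1.36840704 = -0.144
So phi_hat = [-0.5580, -0.1440].
Therefore phi_hat_1 = -0.5580.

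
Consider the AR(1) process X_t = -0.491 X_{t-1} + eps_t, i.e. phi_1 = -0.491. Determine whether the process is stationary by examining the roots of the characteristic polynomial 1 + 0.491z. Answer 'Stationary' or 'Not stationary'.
\text{Stationary}

The AR(p) characteristic polynomial is P(z) = 1 + 0.491z.
Stationarity requires all roots to lie outside the unit circle, i.e. |z| > 1 for every root.
This is linear in z: 1 + (0.491) z = 0  =>  z = -1/(0.491) = -2.03666,  |z| = 2.03666.
Moduli of all roots: 2.0367.
All moduli strictly greater than 1? Yes.
Verdict: Stationary.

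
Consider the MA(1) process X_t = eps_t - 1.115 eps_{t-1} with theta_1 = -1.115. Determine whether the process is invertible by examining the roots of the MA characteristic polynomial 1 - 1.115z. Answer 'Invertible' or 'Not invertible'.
\text{Not invertible}

The MA(q) characteristic polynomial is P(z) = 1 - 1.115z.
Invertibility requires all roots to lie outside the unit circle, i.e. |z| > 1 for every root.
This is linear in z: 1 + (-1.115) z = 0  =>  z = -1/(-1.115) = 0.896861,  |z| = 0.896861.
Moduli of all roots: 0.8969.
All moduli strictly greater than 1? No.
Verdict: Not invertible.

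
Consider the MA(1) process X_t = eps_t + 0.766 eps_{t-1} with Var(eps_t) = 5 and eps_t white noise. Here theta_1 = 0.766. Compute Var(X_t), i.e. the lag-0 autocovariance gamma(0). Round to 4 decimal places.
\gamma(0) = 7.9338

For an MA(q) process X_t = eps_t + sum_i theta_i eps_{t-i} with
Var(eps_t) = sigma^2, the variance is
  gamma(0) = sigma^2 * (1 + sum_i theta_i^2).
  sum_i theta_i^2 = (0.766)^2 = 0.586756.
  gamma(0) = 5 * (1 + 0.586756) = 5 * 1.586756 = 7.93378, which rounds to 7.9338.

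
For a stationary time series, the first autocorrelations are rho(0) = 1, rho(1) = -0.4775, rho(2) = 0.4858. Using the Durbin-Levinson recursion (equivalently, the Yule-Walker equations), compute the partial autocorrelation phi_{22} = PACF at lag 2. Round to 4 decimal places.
\phi_{22} = 0.3339

The PACF at lag k is phi_{kk}, the last component of the solution
to the Yule-Walker system G_k phi = r_k where
  (G_k)_{ij} = rho(|i - j|), (r_k)_i = rho(i), i,j = 1..k.
Equivalently, Durbin-Levinson gives phi_{kk} iteratively:
  phi_{11} = rho(1)
  phi_{kk} = [rho(k) - sum_{j=1..k-1} phi_{k-1,j} rho(k-j)]
            / [1 - sum_{j=1..k-1} phi_{k-1,j} rho(j)],
  phi_{k,j} = phi_{k-1,j} - phi_{kk} phi_{k-1,k-j},  j = 1..k-1.
Step k = 1:
  phi_11 = rho(1) = -0.4775.
Step k = 2:
  phi_22 = [rho(2) - phi_11 rho(1)] / [1 - phi_11 rho(1)] = [0.4858 - (-0.4775)(-0.4775)] / [1 - (-0.4775)(-0.4775)]
         = 0.25779375 / 0.77199375 = 0.3339.
Therefore phi_{22} = 0.3339.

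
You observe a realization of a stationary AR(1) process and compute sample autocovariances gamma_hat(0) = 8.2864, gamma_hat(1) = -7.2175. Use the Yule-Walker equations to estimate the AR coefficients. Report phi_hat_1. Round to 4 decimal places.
\hat\phi_{1} = -0.8710

The Yule-Walker equations for an AR(p) process read, in matrix form,
  Gamma_p phi = r_p,   with   (Gamma_p)_{ij} = gamma(|i - j|),
                       (r_p)_i = gamma(i),   i,j = 1..p.
Substitute the sample gammas (Toeplitz matrix and right-hand side of size 1):
  Gamma_p = [[8.2864]]
  r_p     = [-7.2175]
With p = 1 this is the single equation gamma(0) phi_1 = gamma(1):
  phi_hat_1 = gamma(1) / gamma(0) = -7.2175 / 8.2864 = -0.8710.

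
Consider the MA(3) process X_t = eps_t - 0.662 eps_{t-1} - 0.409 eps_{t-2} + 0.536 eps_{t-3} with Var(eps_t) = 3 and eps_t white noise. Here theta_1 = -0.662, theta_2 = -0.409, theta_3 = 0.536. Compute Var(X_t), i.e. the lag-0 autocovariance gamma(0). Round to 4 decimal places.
\gamma(0) = 5.6785

For an MA(q) process X_t = eps_t + sum_i theta_i eps_{t-i} with
Var(eps_t) = sigma^2, the variance is
  gamma(0) = sigma^2 * (1 + sum_i theta_i^2).
  sum_i theta_i^2 = (-0.662)^2 + (-0.409)^2 + (0.536)^2 = 0.438244 + 0.167281 + 0.287296 = 0.892821.
  gamma(0) = 3 * (1 + 0.892821) = 3 * 1.892821 = 5.678463, which rounds to 5.6785.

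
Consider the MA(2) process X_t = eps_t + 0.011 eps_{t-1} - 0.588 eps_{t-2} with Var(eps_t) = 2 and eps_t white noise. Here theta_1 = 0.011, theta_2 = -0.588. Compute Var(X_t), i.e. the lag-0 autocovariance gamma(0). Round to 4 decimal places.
\gamma(0) = 2.6917

For an MA(q) process X_t = eps_t + sum_i theta_i eps_{t-i} with
Var(eps_t) = sigma^2, the variance is
  gamma(0) = sigma^2 * (1 + sum_i theta_i^2).
  sum_i theta_i^2 = (0.011)^2 + (-0.588)^2 = 0.000121 + 0.345744 = 0.345865.
  gamma(0) = 2 * (1 + 0.345865) = 2 * 1.345865 = 2.69173, which rounds to 2.6917.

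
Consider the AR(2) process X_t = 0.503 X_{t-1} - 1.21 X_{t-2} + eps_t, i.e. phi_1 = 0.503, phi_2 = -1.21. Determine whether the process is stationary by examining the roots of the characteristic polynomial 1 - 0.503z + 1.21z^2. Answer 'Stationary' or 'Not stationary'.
\text{Not stationary}

The AR(p) characteristic polynomial is P(z) = 1 - 0.503z + 1.21z^2.
Stationarity requires all roots to lie outside the unit circle, i.e. |z| > 1 for every root.
Set 1 + (-0.503) z + (1.21) z^2 = 0, i.e. a z^2 + b z + c = 0 with a = 1.21, b = -0.503, c = 1.
Discriminant D = b^2 - 4ac = (-0.503)^2 - 4*(1.21)*1 = 0.253009 - (4.84) = -4.586991.
D < 0, so the roots are the complex-conjugate pair z = (-b +/- i sqrt(-D)) / (2a) = 0.2079 +/- 0.885i.
For a conjugate pair |z|^2 = z * conj(z) = (product of roots) = c/a = 1/(1.21) = 0.826446, so |z| = sqrt(0.826446) = 0.9091 for both roots.
Moduli of all roots: 0.9091, 0.9091.
All moduli strictly greater than 1? No.
Verdict: Not stationary.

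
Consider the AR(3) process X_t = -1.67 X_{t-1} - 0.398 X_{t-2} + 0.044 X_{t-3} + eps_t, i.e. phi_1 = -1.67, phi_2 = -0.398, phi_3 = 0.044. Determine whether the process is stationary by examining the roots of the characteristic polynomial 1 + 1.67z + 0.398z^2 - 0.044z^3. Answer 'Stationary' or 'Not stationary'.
\text{Not stationary}

The AR(p) characteristic polynomial is P(z) = 1 + 1.67z + 0.398z^2 - 0.044z^3.
Stationarity requires all roots to lie outside the unit circle, i.e. |z| > 1 for every root.
Degree 3: look for a simple real root z0 first, then factor out (1 - z/z0) and solve the remaining quadratic.
Testing z0 = -2.5: P(-2.5) = 1 + (1.67)(-2.5) + (0.398)(-2.5)^2 + (-0.044)(-2.5)^3
  = 1 + (-4.175) + (2.4875) + (0.6875) = 0.  So z_0 = -2.5 is a root, |z_0| = 2.5.
Divide out the factor (1 + 0.4 z) = (1 - z/z0) (since 1/z0 = -0.4):
  P(z) = (1 + 0.4 z)(1 + (1.27) z + (-0.11) z^2)
  [check: z-coef 1.27 - (-0.4) = 1.67; z^2-coef -0.11 - (-0.4)(1.27) = 0.398; z^3-coef -(-0.4)(-0.11) = -0.044.]
Remaining roots from the quadratic factor 1 + (1.27) z + (-0.11) z^2:
  Set 1 + (1.27) z + (-0.11) z^2 = 0, i.e. a z^2 + b z + c = 0 with a = -0.11, b = 1.27, c = 1.
  Discriminant D = b^2 - 4ac = (1.27)^2 - 4*(-0.11)*1 = 1.6129 - (-0.44) = 2.0529.
  D >= 0, so the roots are real: z = (-b +/- sqrt(D)) / (2a) = (-1.27 +/- 1.432794) / (-0.22).
    z_1 = (-1.27 + 1.432794) / (-0.22) = -0.74,   |z_1| = 0.74.
    z_2 = (-1.27 - 1.432794) / (-0.22) = 12.2854,   |z_2| = 12.2854.
Moduli of all roots: 2.5000, 0.7400, 12.2854.
All moduli strictly greater than 1? No.
Verdict: Not stationary.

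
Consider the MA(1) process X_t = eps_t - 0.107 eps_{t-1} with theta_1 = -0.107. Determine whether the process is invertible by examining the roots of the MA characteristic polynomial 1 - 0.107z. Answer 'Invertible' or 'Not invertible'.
\text{Invertible}

The MA(q) characteristic polynomial is P(z) = 1 - 0.107z.
Invertibility requires all roots to lie outside the unit circle, i.e. |z| > 1 for every root.
This is linear in z: 1 + (-0.107) z = 0  =>  z = -1/(-0.107) = 9.345794,  |z| = 9.345794.
Moduli of all roots: 9.3458.
All moduli strictly greater than 1? Yes.
Verdict: Invertible.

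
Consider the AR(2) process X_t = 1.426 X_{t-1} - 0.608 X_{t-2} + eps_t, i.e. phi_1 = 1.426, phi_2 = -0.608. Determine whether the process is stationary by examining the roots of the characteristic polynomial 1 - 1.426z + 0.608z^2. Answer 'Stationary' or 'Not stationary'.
\text{Stationary}

The AR(p) characteristic polynomial is P(z) = 1 - 1.426z + 0.608z^2.
Stationarity requires all roots to lie outside the unit circle, i.e. |z| > 1 for every root.
Set 1 + (-1.426) z + (0.608) z^2 = 0, i.e. a z^2 + b z + c = 0 with a = 0.608, b = -1.426, c = 1.
Discriminant D = b^2 - 4ac = (-1.426)^2 - 4*(0.608)*1 = 2.033476 - (2.432) = -0.398524.
D < 0, so the roots are the complex-conjugate pair z = (-b +/- i sqrt(-D)) / (2a) = 1.1727 +/- 0.5192i.
For a conjugate pair |z|^2 = z * conj(z) = (product of roots) = c/a = 1/(0.608) = 1.644737, so |z| = sqrt(1.644737) = 1.2825 for both roots.
Moduli of all roots: 1.2825, 1.2825.
All moduli strictly greater than 1? Yes.
Verdict: Stationary.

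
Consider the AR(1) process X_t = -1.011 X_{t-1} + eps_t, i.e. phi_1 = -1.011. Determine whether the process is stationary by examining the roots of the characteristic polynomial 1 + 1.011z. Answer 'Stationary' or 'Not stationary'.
\text{Not stationary}

The AR(p) characteristic polynomial is P(z) = 1 + 1.011z.
Stationarity requires all roots to lie outside the unit circle, i.e. |z| > 1 for every root.
This is linear in z: 1 + (1.011) z = 0  =>  z = -1/(1.011) = -0.98912,  |z| = 0.98912.
Moduli of all roots: 0.9891.
All moduli strictly greater than 1? No.
Verdict: Not stationary.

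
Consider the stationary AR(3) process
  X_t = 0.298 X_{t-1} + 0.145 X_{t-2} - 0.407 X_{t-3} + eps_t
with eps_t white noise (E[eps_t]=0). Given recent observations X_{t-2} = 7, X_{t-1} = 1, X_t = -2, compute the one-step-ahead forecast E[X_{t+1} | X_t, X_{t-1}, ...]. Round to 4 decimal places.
E[X_{t+1} \mid \mathcal F_t] = -3.3000

For an AR(p) model X_t = c + sum_i phi_i X_{t-i} + eps_t, the
one-step-ahead conditional mean is
  E[X_{t+1} | X_t, ...] = c + sum_i phi_i X_{t+1-i}.
Substitute known values:
  E[X_{t+1} | ...] = (0.298) * (-2) + (0.145) * (1) + (-0.407) * (7)
                   = -3.3000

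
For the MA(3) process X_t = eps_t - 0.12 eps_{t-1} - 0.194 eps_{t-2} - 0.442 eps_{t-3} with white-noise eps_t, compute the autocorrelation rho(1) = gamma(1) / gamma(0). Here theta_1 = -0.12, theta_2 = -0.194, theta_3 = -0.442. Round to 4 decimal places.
\rho(1) = -0.0088

For an MA(q) process with theta_0 = 1, the autocovariance is
  gamma(k) = sigma^2 * sum_{i=0..q-k} theta_i * theta_{i+k},
and rho(k) = gamma(k) / gamma(0). Sigma^2 cancels.
  numerator   = (1)*(-0.12) + (-0.12)*(-0.194) + (-0.194)*(-0.442) = -0.010972.
  denominator = (1)^2 + (-0.12)^2 + (-0.194)^2 + (-0.442)^2 = 1.2474.
  rho(1) = -0.010972 / 1.2474 = -0.0088.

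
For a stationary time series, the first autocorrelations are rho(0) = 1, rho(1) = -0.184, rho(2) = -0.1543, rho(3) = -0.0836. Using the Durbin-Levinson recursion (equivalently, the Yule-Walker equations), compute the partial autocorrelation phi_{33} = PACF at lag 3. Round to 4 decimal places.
\phi_{33} = -0.1650

The PACF at lag k is phi_{kk}, the last component of the solution
to the Yule-Walker system G_k phi = r_k where
  (G_k)_{ij} = rho(|i - j|), (r_k)_i = rho(i), i,j = 1..k.
Equivalently, Durbin-Levinson gives phi_{kk} iteratively:
  phi_{11} = rho(1)
  phi_{kk} = [rho(k) - sum_{j=1..k-1} phi_{k-1,j} rho(k-j)]
            / [1 - sum_{j=1..k-1} phi_{k-1,j} rho(j)],
  phi_{k,j} = phi_{k-1,j} - phi_{kk} phi_{k-1,k-j},  j = 1..k-1.
Step k = 1:
  phi_11 = rho(1) = -0.184.
Step k = 2:
  phi_22 = [rho(2) - phi_11 rho(1)] / [1 - phi_11 rho(1)] = [-0.1543 - (-0.184)(-0.184)] / [1 - (-0.184)(-0.184)]
         = -0.188156 / 0.966144 = -0.194749.
  Update: phi_21 = phi_11 - phi_22 phi_11 = -0.184 - (-0.194749)(-0.184) = -0.219834.
Step k = 3:
  phi_33 = [rho(3) - phi_21 rho(2) - phi_22 rho(1)] / [1 - phi_21 rho(1) - phi_22 rho(2)]
    numerator   = -0.0836 - (-0.219834)(-0.1543) - (-0.194749)(-0.184) = -0.15335427
    denominator = 1 - (-0.219834)(-0.184) - (-0.194749)(-0.1543) = 0.92950072
  phi_33 = -0.15335427 / 0.92950072 = -0.165.
Therefore phi_{33} = -0.1650.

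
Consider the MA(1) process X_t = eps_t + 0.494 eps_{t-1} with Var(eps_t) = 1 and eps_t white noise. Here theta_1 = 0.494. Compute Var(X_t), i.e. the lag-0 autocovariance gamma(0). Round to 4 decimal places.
\gamma(0) = 1.2440

For an MA(q) process X_t = eps_t + sum_i theta_i eps_{t-i} with
Var(eps_t) = sigma^2, the variance is
  gamma(0) = sigma^2 * (1 + sum_i theta_i^2).
  sum_i theta_i^2 = (0.494)^2 = 0.244036.
  gamma(0) = 1 * (1 + 0.244036) = 1 * 1.244036 = 1.244036, which rounds to 1.2440.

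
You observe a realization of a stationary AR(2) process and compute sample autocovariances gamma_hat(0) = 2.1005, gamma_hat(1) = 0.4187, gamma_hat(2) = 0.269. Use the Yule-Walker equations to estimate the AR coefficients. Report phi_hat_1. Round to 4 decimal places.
\hat\phi_{1} = 0.1810

The Yule-Walker equations for an AR(p) process read, in matrix form,
  Gamma_p phi = r_p,   with   (Gamma_p)_{ij} = gamma(|i - j|),
                       (r_p)_i = gamma(i),   i,j = 1..p.
Substitute the sample gammas (Toeplitz matrix and right-hand side of size 2):
  Gamma_p = [[2.1005, 0.4187], [0.4187, 2.1005]]
  r_p     = [0.4187, 0.269]
Written out:
  2.1005 phi_1 + 0.4187 phi_2 = 0.4187
  0.4187 phi_1 + 2.1005 phi_2 = 0.269
Solve by Cramer's rule:
  det = gamma(0)^2 - gamma(1)^2 = (2.1005)^2 - (0.4187)^2 = 4.41210025 - 0.17530969 = 4.23679056
  phi_hat_1 = [gamma(1) gamma(0) - gamma(1) gamma(2)] / det = [(0.4187)(2.1005) - (0.4187)(0.269)] / 4.23679056 = 0.76684905 / 4.23679056 = 0.181
  phi_hat_2 = [gamma(0) gamma(2) - gamma(1)^2] / det = [(2.1005)(0.269) - (0.4187)^2] / 4.23679056 = 0.38972481 / 4.23679056 = 0.092
So phi_hat = [0.1810, 0.0920].
Therefore phi_hat_1 = 0.1810.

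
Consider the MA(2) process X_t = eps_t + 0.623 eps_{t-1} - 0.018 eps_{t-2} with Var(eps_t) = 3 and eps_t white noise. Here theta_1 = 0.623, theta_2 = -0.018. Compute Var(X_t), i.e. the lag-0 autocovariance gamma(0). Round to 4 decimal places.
\gamma(0) = 4.1654

For an MA(q) process X_t = eps_t + sum_i theta_i eps_{t-i} with
Var(eps_t) = sigma^2, the variance is
  gamma(0) = sigma^2 * (1 + sum_i theta_i^2).
  sum_i theta_i^2 = (0.623)^2 + (-0.018)^2 = 0.388129 + 0.000324 = 0.388453.
  gamma(0) = 3 * (1 + 0.388453) = 3 * 1.388453 = 4.165359, which rounds to 4.1654.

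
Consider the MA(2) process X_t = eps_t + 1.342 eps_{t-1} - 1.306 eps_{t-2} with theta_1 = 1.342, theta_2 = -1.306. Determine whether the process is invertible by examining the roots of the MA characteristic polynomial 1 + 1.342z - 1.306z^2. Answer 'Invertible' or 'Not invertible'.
\text{Not invertible}

The MA(q) characteristic polynomial is P(z) = 1 + 1.342z - 1.306z^2.
Invertibility requires all roots to lie outside the unit circle, i.e. |z| > 1 for every root.
Set 1 + (1.342) z + (-1.306) z^2 = 0, i.e. a z^2 + b z + c = 0 with a = -1.306, b = 1.342, c = 1.
Discriminant D = b^2 - 4ac = (1.342)^2 - 4*(-1.306)*1 = 1.800964 - (-5.224) = 7.024964.
D >= 0, so the roots are real: z = (-b +/- sqrt(D)) / (2a) = (-1.342 +/- 2.650465) / (-2.612).
  z_1 = (-1.342 + 2.650465) / (-2.612) = -0.5009,   |z_1| = 0.5009.
  z_2 = (-1.342 - 2.650465) / (-2.612) = 1.5285,   |z_2| = 1.5285.
Moduli of all roots: 0.5009, 1.5285.
All moduli strictly greater than 1? No.
Verdict: Not invertible.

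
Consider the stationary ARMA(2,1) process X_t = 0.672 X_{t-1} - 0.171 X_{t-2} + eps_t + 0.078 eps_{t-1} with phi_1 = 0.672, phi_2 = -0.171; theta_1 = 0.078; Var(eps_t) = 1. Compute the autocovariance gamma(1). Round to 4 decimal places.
\gamma(1) = 1.0323

Multiply the model equation by X_{t-k} and take expectations. With theta_0 = psi_0 = 1 and psi_j the MA(infinity) weights, this gives
  gamma(k) - sum_i phi_i gamma(k-i) = c_k,
  c_k = sigma^2 * sum_{j=k..q} theta_j psi_{j-k}   (c_k = 0 for k > q),
using gamma(-m) = gamma(m).
psi-weights needed (psi_j = theta_j + sum_i phi_i psi_{j-i}):
  psi_1 = theta_1 + phi_1 = 0.078 + (0.672) = 0.75
Right-hand sides:
  c_0 = sigma^2 (1 + theta_1 psi_1) = 1 * (1 + (0.078)(0.75)) = 1 * 1.0585 = 1.0585
  c_1 = sigma^2 theta_1 = 1 * (0.078) = 0.078
  c_2 = 0
Equations for k = 0, 1, 2 (AR order 2, c_2 = 0):
  (E0) gamma(0) = phi_1 gamma(1) + phi_2 gamma(2) + c_0
  (E1) gamma(1) = phi_1 gamma(0) + phi_2 gamma(1) + c_1
  (E2) gamma(2) = phi_1 gamma(1) + phi_2 gamma(0)
From (E1): gamma(1) = A gamma(0) + B with
  A = phi_1 / (1 - phi_2) = 0.672 / 1.171 = 0.573868,   B = c_1 / (1 - phi_2) = 0.078 / 1.171 = 0.06661.
Insert (E2) into (E0): gamma(0) (1 - phi_2^2) = phi_1 (1 + phi_2) gamma(1) + c_0.
  phi_1 (1 + phi_2) = (0.672)(0.829) = 0.557088,   1 - phi_2^2 = 0.970759.
Replace gamma(1) by A gamma(0) + B and collect gamma(0):
  gamma(0) [0.970759 - (0.557088)(0.573868)] = (0.557088)(0.06661) + 1.0585
  gamma(0) * 0.651064 = 1.095607
  gamma(0) = 1.095607 / 0.651064 = 1.682796.
  gamma(1) = A gamma(0) + B = (0.573868)(1.682796) + (0.06661) = 1.032313.
Therefore gamma(1) = 1.0323 (to 4 decimal places).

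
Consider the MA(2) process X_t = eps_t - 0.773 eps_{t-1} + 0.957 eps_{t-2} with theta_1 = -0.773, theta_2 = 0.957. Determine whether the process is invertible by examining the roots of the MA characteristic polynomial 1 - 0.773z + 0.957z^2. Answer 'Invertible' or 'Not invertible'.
\text{Invertible}

The MA(q) characteristic polynomial is P(z) = 1 - 0.773z + 0.957z^2.
Invertibility requires all roots to lie outside the unit circle, i.e. |z| > 1 for every root.
Set 1 + (-0.773) z + (0.957) z^2 = 0, i.e. a z^2 + b z + c = 0 with a = 0.957, b = -0.773, c = 1.
Discriminant D = b^2 - 4ac = (-0.773)^2 - 4*(0.957)*1 = 0.597529 - (3.828) = -3.230471.
D < 0, so the roots are the complex-conjugate pair z = (-b +/- i sqrt(-D)) / (2a) = 0.4039 +/- 0.9391i.
For a conjugate pair |z|^2 = z * conj(z) = (product of roots) = c/a = 1/(0.957) = 1.044932, so |z| = sqrt(1.044932) = 1.0222 for both roots.
Moduli of all roots: 1.0222, 1.0222.
All moduli strictly greater than 1? Yes.
Verdict: Invertible.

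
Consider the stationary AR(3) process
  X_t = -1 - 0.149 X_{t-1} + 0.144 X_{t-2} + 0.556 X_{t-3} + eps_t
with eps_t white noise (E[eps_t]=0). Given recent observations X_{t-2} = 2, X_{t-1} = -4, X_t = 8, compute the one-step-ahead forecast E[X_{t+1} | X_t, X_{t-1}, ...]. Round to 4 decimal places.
E[X_{t+1} \mid \mathcal F_t] = -1.6560

For an AR(p) model X_t = c + sum_i phi_i X_{t-i} + eps_t, the
one-step-ahead conditional mean is
  E[X_{t+1} | X_t, ...] = c + sum_i phi_i X_{t+1-i}.
Substitute known values:
  E[X_{t+1} | ...] = -1 + (-0.149) * (8) + (0.144) * (-4) + (0.556) * (2)
                   = -1.6560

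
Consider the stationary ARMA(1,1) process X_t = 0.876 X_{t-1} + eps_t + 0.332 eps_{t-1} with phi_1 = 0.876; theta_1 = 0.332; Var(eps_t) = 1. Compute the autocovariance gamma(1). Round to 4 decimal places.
\gamma(1) = 6.7032

Multiply the model equation by X_{t-k} and take expectations. With theta_0 = psi_0 = 1 and psi_j the MA(infinity) weights, this gives
  gamma(k) - sum_i phi_i gamma(k-i) = c_k,
  c_k = sigma^2 * sum_{j=k..q} theta_j psi_{j-k}   (c_k = 0 for k > q),
using gamma(-m) = gamma(m).
psi-weights needed (psi_j = theta_j + sum_i phi_i psi_{j-i}):
  psi_1 = theta_1 + phi_1 = 0.332 + (0.876) = 1.208
Right-hand sides:
  c_0 = sigma^2 (1 + theta_1 psi_1) = 1 * (1 + (0.332)(1.208)) = 1 * 1.401056 = 1.401056
  c_1 = sigma^2 theta_1 = 1 * (0.332) = 0.332
  c_2 = 0
Equations for k = 0 and k = 1 (AR order 1):
  gamma(0) = phi_1 gamma(1) + c_0
  gamma(1) = phi_1 gamma(0) + c_1
Substituting the second into the first: gamma(0) (1 - phi_1^2) = c_0 + phi_1 c_1, so
  gamma(0) = (c_0 + phi_1 c_1) / (1 - phi_1^2) = (1.401056 + (0.876)(0.332)) / (1 - (0.876)^2) = 1.691888 / 0.232624 = 7.273059.
  gamma(1) = phi_1 gamma(0) + c_1 = (0.876)(7.273059) + (0.332) = 6.703199.
Therefore gamma(1) = 6.7032 (to 4 decimal places).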